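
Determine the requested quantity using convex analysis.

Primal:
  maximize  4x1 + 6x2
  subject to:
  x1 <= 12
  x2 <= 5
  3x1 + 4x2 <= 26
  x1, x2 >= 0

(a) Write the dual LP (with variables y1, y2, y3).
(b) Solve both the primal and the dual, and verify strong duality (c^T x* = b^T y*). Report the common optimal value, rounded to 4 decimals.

The standard primal-dual pair for 'max c^T x s.t. A x <= b, x >= 0' is:
  Dual:  min b^T y  s.t.  A^T y >= c,  y >= 0.

So the dual LP is:
  minimize  12y1 + 5y2 + 26y3
  subject to:
    y1 + 3y3 >= 4
    y2 + 4y3 >= 6
    y1, y2, y3 >= 0

Solving the primal: x* = (2, 5).
  primal value c^T x* = 38.
Solving the dual: y* = (0, 0.6667, 1.3333).
  dual value b^T y* = 38.
Strong duality: c^T x* = b^T y*. Confirmed.

38


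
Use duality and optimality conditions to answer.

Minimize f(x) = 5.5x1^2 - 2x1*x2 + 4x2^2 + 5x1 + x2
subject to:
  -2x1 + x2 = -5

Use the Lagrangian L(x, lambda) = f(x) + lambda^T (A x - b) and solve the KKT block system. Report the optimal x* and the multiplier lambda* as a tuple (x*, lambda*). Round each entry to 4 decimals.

Form the Lagrangian:
  L(x, lambda) = (1/2) x^T Q x + c^T x + lambda^T (A x - b)
Stationarity (grad_x L = 0): Q x + c + A^T lambda = 0.
Primal feasibility: A x = b.

This gives the KKT block system:
  [ Q   A^T ] [ x     ]   [-c ]
  [ A    0  ] [ lambda ] = [ b ]

Solving the linear system:
  x*      = (1.8, -1.4)
  lambda* = (13.8)
  f(x*)   = 38.3

x* = (1.8, -1.4), lambda* = (13.8)


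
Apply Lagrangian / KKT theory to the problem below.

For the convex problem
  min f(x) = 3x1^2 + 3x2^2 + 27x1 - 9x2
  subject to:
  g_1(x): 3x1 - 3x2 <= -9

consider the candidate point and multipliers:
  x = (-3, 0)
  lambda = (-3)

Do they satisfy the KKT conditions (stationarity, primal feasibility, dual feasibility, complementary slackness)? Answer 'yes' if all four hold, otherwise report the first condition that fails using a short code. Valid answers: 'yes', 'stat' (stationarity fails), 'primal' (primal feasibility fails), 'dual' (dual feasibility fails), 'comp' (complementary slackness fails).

Gradient of f: grad f(x) = Q x + c = (9, -9)
Constraint values g_i(x) = a_i^T x - b_i:
  g_1((-3, 0)) = 0
Stationarity residual: grad f(x) + sum_i lambda_i a_i = (0, 0)
  -> stationarity OK
Primal feasibility (all g_i <= 0): OK
Dual feasibility (all lambda_i >= 0): FAILS
Complementary slackness (lambda_i * g_i(x) = 0 for all i): OK

Verdict: the first failing condition is dual_feasibility -> dual.

dual


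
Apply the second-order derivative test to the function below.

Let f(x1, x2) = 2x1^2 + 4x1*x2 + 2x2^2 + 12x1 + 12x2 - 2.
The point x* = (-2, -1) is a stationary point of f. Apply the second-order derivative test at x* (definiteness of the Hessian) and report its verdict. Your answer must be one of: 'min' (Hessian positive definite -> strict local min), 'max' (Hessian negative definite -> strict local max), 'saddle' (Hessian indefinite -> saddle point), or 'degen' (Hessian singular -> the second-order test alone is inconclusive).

Compute the Hessian H = grad^2 f:
  H = [[4, 4], [4, 4]]
Verify stationarity: grad f(x*) = H x* + g = (0, 0).
Eigenvalues of H: 0, 8.
H has a zero eigenvalue (singular; positive semidefinite but not definite), so H is neither positive definite, negative definite, nor indefinite. The second-order test alone is inconclusive -> degen.
(Indeed, f is constant along the null direction of H through x*, so x* is not a strict local extremum.)

degen


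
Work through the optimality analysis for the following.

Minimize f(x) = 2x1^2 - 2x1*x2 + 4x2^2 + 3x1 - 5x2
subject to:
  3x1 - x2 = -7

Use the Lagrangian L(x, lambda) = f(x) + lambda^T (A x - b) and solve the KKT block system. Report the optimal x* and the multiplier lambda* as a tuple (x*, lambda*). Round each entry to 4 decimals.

Form the Lagrangian:
  L(x, lambda) = (1/2) x^T Q x + c^T x + lambda^T (A x - b)
Stationarity (grad_x L = 0): Q x + c + A^T lambda = 0.
Primal feasibility: A x = b.

This gives the KKT block system:
  [ Q   A^T ] [ x     ]   [-c ]
  [ A    0  ] [ lambda ] = [ b ]

Solving the linear system:
  x*      = (-2.2188, 0.3438)
  lambda* = (2.1875)
  f(x*)   = 3.4688

x* = (-2.2188, 0.3438), lambda* = (2.1875)


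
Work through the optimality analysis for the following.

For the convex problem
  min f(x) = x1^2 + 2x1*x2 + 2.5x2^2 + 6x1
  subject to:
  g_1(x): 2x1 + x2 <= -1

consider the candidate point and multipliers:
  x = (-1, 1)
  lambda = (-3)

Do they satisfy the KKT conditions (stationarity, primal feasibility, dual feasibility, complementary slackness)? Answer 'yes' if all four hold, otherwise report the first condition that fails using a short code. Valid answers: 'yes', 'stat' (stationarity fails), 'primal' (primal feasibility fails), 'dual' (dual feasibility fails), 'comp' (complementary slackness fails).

Gradient of f: grad f(x) = Q x + c = (6, 3)
Constraint values g_i(x) = a_i^T x - b_i:
  g_1((-1, 1)) = 0
Stationarity residual: grad f(x) + sum_i lambda_i a_i = (0, 0)
  -> stationarity OK
Primal feasibility (all g_i <= 0): OK
Dual feasibility (all lambda_i >= 0): FAILS
Complementary slackness (lambda_i * g_i(x) = 0 for all i): OK

Verdict: the first failing condition is dual_feasibility -> dual.

dual


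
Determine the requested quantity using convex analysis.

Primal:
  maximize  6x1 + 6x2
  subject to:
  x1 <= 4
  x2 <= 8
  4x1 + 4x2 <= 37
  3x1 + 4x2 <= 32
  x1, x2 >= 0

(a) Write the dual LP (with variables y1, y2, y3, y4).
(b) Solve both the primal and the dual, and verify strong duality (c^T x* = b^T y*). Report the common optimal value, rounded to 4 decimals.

The standard primal-dual pair for 'max c^T x s.t. A x <= b, x >= 0' is:
  Dual:  min b^T y  s.t.  A^T y >= c,  y >= 0.

So the dual LP is:
  minimize  4y1 + 8y2 + 37y3 + 32y4
  subject to:
    y1 + 4y3 + 3y4 >= 6
    y2 + 4y3 + 4y4 >= 6
    y1, y2, y3, y4 >= 0

Solving the primal: x* = (4, 5).
  primal value c^T x* = 54.
Solving the dual: y* = (1.5, 0, 0, 1.5).
  dual value b^T y* = 54.
Strong duality: c^T x* = b^T y*. Confirmed.

54


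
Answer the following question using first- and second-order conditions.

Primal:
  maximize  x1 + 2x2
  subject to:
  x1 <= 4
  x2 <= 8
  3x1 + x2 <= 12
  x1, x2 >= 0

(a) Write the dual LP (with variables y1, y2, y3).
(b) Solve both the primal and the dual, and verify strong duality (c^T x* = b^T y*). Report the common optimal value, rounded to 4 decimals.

The standard primal-dual pair for 'max c^T x s.t. A x <= b, x >= 0' is:
  Dual:  min b^T y  s.t.  A^T y >= c,  y >= 0.

So the dual LP is:
  minimize  4y1 + 8y2 + 12y3
  subject to:
    y1 + 3y3 >= 1
    y2 + y3 >= 2
    y1, y2, y3 >= 0

Solving the primal: x* = (1.3333, 8).
  primal value c^T x* = 17.3333.
Solving the dual: y* = (0, 1.6667, 0.3333).
  dual value b^T y* = 17.3333.
Strong duality: c^T x* = b^T y*. Confirmed.

17.3333


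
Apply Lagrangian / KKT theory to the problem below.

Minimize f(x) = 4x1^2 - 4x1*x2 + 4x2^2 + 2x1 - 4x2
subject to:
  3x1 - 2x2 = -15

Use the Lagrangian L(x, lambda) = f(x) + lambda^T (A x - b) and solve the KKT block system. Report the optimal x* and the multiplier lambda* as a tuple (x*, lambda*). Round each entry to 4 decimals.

Form the Lagrangian:
  L(x, lambda) = (1/2) x^T Q x + c^T x + lambda^T (A x - b)
Stationarity (grad_x L = 0): Q x + c + A^T lambda = 0.
Primal feasibility: A x = b.

This gives the KKT block system:
  [ Q   A^T ] [ x     ]   [-c ]
  [ A    0  ] [ lambda ] = [ b ]

Solving the linear system:
  x*      = (-4, 1.5)
  lambda* = (12)
  f(x*)   = 83

x* = (-4, 1.5), lambda* = (12)


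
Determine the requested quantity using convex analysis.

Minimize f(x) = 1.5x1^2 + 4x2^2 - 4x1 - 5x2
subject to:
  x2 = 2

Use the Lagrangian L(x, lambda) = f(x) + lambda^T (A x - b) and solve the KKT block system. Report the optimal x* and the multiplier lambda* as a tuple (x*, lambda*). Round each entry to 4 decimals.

Form the Lagrangian:
  L(x, lambda) = (1/2) x^T Q x + c^T x + lambda^T (A x - b)
Stationarity (grad_x L = 0): Q x + c + A^T lambda = 0.
Primal feasibility: A x = b.

This gives the KKT block system:
  [ Q   A^T ] [ x     ]   [-c ]
  [ A    0  ] [ lambda ] = [ b ]

Solving the linear system:
  x*      = (1.3333, 2)
  lambda* = (-11)
  f(x*)   = 3.3333

x* = (1.3333, 2), lambda* = (-11)


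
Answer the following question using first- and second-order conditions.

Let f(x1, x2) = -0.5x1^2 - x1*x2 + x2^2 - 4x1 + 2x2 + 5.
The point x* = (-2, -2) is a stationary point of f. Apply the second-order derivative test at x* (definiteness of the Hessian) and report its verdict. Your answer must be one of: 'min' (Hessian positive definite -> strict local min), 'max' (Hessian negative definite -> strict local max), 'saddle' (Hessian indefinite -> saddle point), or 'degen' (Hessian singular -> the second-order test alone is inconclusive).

Compute the Hessian H = grad^2 f:
  H = [[-1, -1], [-1, 2]]
Verify stationarity: grad f(x*) = H x* + g = (0, 0).
Eigenvalues of H: -1.3028, 2.3028.
Eigenvalues have mixed signs, so H is indefinite -> x* is a saddle point.

saddle


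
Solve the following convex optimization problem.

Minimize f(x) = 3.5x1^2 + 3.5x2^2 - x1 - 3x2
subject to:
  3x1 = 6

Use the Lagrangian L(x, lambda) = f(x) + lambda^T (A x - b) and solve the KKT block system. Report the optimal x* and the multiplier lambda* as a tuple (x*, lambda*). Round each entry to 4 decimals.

Form the Lagrangian:
  L(x, lambda) = (1/2) x^T Q x + c^T x + lambda^T (A x - b)
Stationarity (grad_x L = 0): Q x + c + A^T lambda = 0.
Primal feasibility: A x = b.

This gives the KKT block system:
  [ Q   A^T ] [ x     ]   [-c ]
  [ A    0  ] [ lambda ] = [ b ]

Solving the linear system:
  x*      = (2, 0.4286)
  lambda* = (-4.3333)
  f(x*)   = 11.3571

x* = (2, 0.4286), lambda* = (-4.3333)


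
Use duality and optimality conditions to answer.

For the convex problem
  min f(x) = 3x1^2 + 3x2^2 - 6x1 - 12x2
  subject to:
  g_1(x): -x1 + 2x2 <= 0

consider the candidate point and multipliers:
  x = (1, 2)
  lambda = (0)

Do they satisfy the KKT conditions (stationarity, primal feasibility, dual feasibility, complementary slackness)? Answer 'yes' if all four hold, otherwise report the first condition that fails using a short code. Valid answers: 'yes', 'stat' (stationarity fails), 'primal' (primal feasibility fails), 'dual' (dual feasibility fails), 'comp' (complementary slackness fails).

Gradient of f: grad f(x) = Q x + c = (0, 0)
Constraint values g_i(x) = a_i^T x - b_i:
  g_1((1, 2)) = 3
Stationarity residual: grad f(x) + sum_i lambda_i a_i = (0, 0)
  -> stationarity OK
Primal feasibility (all g_i <= 0): FAILS
Dual feasibility (all lambda_i >= 0): OK
Complementary slackness (lambda_i * g_i(x) = 0 for all i): OK

Verdict: the first failing condition is primal_feasibility -> primal.

primal


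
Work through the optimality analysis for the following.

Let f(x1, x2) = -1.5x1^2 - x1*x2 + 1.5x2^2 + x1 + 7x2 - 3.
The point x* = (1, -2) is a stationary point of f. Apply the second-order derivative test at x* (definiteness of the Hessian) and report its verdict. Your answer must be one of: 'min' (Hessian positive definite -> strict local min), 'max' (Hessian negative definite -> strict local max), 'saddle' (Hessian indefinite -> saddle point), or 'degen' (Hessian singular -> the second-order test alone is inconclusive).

Compute the Hessian H = grad^2 f:
  H = [[-3, -1], [-1, 3]]
Verify stationarity: grad f(x*) = H x* + g = (0, 0).
Eigenvalues of H: -3.1623, 3.1623.
Eigenvalues have mixed signs, so H is indefinite -> x* is a saddle point.

saddle


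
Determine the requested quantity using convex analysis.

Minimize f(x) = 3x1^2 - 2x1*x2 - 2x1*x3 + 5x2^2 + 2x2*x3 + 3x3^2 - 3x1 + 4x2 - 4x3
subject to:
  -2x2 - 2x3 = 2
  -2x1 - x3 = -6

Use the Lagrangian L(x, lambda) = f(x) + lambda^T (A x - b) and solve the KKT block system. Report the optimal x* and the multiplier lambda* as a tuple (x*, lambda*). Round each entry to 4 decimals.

Form the Lagrangian:
  L(x, lambda) = (1/2) x^T Q x + c^T x + lambda^T (A x - b)
Stationarity (grad_x L = 0): Q x + c + A^T lambda = 0.
Primal feasibility: A x = b.

This gives the KKT block system:
  [ Q   A^T ] [ x     ]   [-c ]
  [ A    0  ] [ lambda ] = [ b ]

Solving the linear system:
  x*      = (2.6852, -1.6296, 0.6296)
  lambda* = (-8.2037, 7.5556)
  f(x*)   = 22.3241

x* = (2.6852, -1.6296, 0.6296), lambda* = (-8.2037, 7.5556)


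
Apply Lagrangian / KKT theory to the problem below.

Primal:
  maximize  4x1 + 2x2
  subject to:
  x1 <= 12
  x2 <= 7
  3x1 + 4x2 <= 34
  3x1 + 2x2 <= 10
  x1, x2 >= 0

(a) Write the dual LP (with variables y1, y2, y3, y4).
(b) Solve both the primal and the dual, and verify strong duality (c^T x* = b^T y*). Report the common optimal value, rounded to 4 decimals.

The standard primal-dual pair for 'max c^T x s.t. A x <= b, x >= 0' is:
  Dual:  min b^T y  s.t.  A^T y >= c,  y >= 0.

So the dual LP is:
  minimize  12y1 + 7y2 + 34y3 + 10y4
  subject to:
    y1 + 3y3 + 3y4 >= 4
    y2 + 4y3 + 2y4 >= 2
    y1, y2, y3, y4 >= 0

Solving the primal: x* = (3.3333, 0).
  primal value c^T x* = 13.3333.
Solving the dual: y* = (0, 0, 0, 1.3333).
  dual value b^T y* = 13.3333.
Strong duality: c^T x* = b^T y*. Confirmed.

13.3333


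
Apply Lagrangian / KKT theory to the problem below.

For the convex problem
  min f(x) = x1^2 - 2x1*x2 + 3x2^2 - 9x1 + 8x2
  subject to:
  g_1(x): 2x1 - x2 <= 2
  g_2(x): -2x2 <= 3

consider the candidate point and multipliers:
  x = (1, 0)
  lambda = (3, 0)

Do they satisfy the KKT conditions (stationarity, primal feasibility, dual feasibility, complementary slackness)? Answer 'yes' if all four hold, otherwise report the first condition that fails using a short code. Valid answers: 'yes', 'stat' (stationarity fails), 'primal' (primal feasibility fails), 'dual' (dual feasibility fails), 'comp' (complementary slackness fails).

Gradient of f: grad f(x) = Q x + c = (-7, 6)
Constraint values g_i(x) = a_i^T x - b_i:
  g_1((1, 0)) = 0
  g_2((1, 0)) = -3
Stationarity residual: grad f(x) + sum_i lambda_i a_i = (-1, 3)
  -> stationarity FAILS
Primal feasibility (all g_i <= 0): OK
Dual feasibility (all lambda_i >= 0): OK
Complementary slackness (lambda_i * g_i(x) = 0 for all i): OK

Verdict: the first failing condition is stationarity -> stat.

stat


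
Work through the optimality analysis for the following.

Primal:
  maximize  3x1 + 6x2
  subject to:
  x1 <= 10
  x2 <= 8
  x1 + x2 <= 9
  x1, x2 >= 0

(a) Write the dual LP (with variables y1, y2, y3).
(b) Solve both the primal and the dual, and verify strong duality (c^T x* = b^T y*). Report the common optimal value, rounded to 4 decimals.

The standard primal-dual pair for 'max c^T x s.t. A x <= b, x >= 0' is:
  Dual:  min b^T y  s.t.  A^T y >= c,  y >= 0.

So the dual LP is:
  minimize  10y1 + 8y2 + 9y3
  subject to:
    y1 + y3 >= 3
    y2 + y3 >= 6
    y1, y2, y3 >= 0

Solving the primal: x* = (1, 8).
  primal value c^T x* = 51.
Solving the dual: y* = (0, 3, 3).
  dual value b^T y* = 51.
Strong duality: c^T x* = b^T y*. Confirmed.

51


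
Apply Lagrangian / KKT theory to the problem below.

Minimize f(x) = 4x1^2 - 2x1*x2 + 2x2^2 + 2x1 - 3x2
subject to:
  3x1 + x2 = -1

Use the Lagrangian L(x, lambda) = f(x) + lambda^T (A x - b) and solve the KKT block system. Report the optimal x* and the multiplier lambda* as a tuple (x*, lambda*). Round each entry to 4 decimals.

Form the Lagrangian:
  L(x, lambda) = (1/2) x^T Q x + c^T x + lambda^T (A x - b)
Stationarity (grad_x L = 0): Q x + c + A^T lambda = 0.
Primal feasibility: A x = b.

This gives the KKT block system:
  [ Q   A^T ] [ x     ]   [-c ]
  [ A    0  ] [ lambda ] = [ b ]

Solving the linear system:
  x*      = (-0.4464, 0.3393)
  lambda* = (0.75)
  f(x*)   = -0.5804

x* = (-0.4464, 0.3393), lambda* = (0.75)


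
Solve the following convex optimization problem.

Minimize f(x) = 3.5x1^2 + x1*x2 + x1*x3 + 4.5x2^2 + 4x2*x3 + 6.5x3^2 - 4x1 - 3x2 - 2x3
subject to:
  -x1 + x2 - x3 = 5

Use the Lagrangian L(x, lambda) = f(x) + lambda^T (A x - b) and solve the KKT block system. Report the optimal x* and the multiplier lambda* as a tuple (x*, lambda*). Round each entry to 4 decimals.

Form the Lagrangian:
  L(x, lambda) = (1/2) x^T Q x + c^T x + lambda^T (A x - b)
Stationarity (grad_x L = 0): Q x + c + A^T lambda = 0.
Primal feasibility: A x = b.

This gives the KKT block system:
  [ Q   A^T ] [ x     ]   [-c ]
  [ A    0  ] [ lambda ] = [ b ]

Solving the linear system:
  x*      = (-1.2381, 2.381, -1.381)
  lambda* = (-11.6667)
  f(x*)   = 29.4524

x* = (-1.2381, 2.381, -1.381), lambda* = (-11.6667)


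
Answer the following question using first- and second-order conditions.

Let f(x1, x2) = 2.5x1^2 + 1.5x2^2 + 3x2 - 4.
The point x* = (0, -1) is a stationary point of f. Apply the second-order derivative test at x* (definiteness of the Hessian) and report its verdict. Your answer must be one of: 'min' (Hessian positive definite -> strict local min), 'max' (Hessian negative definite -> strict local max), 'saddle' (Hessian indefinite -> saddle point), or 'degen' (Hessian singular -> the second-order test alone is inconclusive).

Compute the Hessian H = grad^2 f:
  H = [[5, 0], [0, 3]]
Verify stationarity: grad f(x*) = H x* + g = (0, 0).
Eigenvalues of H: 3, 5.
Both eigenvalues > 0, so H is positive definite -> x* is a strict local min.

min


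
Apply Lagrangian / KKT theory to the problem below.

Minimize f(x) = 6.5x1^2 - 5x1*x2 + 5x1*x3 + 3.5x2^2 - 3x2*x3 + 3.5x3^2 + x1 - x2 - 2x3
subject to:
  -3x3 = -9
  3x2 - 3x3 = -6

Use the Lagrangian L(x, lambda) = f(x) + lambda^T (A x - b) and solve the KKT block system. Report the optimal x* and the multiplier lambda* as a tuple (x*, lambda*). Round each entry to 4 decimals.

Form the Lagrangian:
  L(x, lambda) = (1/2) x^T Q x + c^T x + lambda^T (A x - b)
Stationarity (grad_x L = 0): Q x + c + A^T lambda = 0.
Primal feasibility: A x = b.

This gives the KKT block system:
  [ Q   A^T ] [ x     ]   [-c ]
  [ A    0  ] [ lambda ] = [ b ]

Solving the linear system:
  x*      = (-0.8462, 1, 3)
  lambda* = (4.3333, -0.4103)
  f(x*)   = 14.3462

x* = (-0.8462, 1, 3), lambda* = (4.3333, -0.4103)


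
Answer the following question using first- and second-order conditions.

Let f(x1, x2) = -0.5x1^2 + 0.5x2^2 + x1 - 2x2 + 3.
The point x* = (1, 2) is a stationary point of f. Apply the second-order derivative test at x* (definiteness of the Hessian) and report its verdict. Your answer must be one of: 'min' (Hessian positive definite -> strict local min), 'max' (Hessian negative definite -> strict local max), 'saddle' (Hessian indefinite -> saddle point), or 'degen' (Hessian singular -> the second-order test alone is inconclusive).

Compute the Hessian H = grad^2 f:
  H = [[-1, 0], [0, 1]]
Verify stationarity: grad f(x*) = H x* + g = (0, 0).
Eigenvalues of H: -1, 1.
Eigenvalues have mixed signs, so H is indefinite -> x* is a saddle point.

saddle


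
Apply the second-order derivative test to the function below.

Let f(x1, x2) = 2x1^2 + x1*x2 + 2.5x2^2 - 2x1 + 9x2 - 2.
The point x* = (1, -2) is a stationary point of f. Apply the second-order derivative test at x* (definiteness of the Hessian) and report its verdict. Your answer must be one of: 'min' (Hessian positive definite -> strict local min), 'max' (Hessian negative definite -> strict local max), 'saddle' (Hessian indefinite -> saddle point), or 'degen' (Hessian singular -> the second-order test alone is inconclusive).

Compute the Hessian H = grad^2 f:
  H = [[4, 1], [1, 5]]
Verify stationarity: grad f(x*) = H x* + g = (0, 0).
Eigenvalues of H: 3.382, 5.618.
Both eigenvalues > 0, so H is positive definite -> x* is a strict local min.

min


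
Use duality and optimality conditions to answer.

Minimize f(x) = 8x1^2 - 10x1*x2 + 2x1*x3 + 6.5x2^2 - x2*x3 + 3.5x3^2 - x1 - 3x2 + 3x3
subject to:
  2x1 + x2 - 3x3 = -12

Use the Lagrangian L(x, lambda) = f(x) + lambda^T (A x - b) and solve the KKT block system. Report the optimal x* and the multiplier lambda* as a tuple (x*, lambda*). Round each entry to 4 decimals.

Form the Lagrangian:
  L(x, lambda) = (1/2) x^T Q x + c^T x + lambda^T (A x - b)
Stationarity (grad_x L = 0): Q x + c + A^T lambda = 0.
Primal feasibility: A x = b.

This gives the KKT block system:
  [ Q   A^T ] [ x     ]   [-c ]
  [ A    0  ] [ lambda ] = [ b ]

Solving the linear system:
  x*      = (-1.8247, -1.4295, 2.3071)
  lambda* = (5.6432)
  f(x*)   = 40.376

x* = (-1.8247, -1.4295, 2.3071), lambda* = (5.6432)


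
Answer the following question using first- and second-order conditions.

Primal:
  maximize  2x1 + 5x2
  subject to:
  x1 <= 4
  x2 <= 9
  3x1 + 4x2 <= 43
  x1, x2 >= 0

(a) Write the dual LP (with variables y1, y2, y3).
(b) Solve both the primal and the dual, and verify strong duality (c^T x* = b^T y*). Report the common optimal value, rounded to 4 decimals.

The standard primal-dual pair for 'max c^T x s.t. A x <= b, x >= 0' is:
  Dual:  min b^T y  s.t.  A^T y >= c,  y >= 0.

So the dual LP is:
  minimize  4y1 + 9y2 + 43y3
  subject to:
    y1 + 3y3 >= 2
    y2 + 4y3 >= 5
    y1, y2, y3 >= 0

Solving the primal: x* = (2.3333, 9).
  primal value c^T x* = 49.6667.
Solving the dual: y* = (0, 2.3333, 0.6667).
  dual value b^T y* = 49.6667.
Strong duality: c^T x* = b^T y*. Confirmed.

49.6667


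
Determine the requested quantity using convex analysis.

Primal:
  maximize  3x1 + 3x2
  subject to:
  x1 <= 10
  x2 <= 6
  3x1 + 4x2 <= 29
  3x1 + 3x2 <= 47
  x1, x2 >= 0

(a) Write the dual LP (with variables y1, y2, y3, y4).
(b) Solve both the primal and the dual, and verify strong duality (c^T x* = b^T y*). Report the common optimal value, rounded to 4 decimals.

The standard primal-dual pair for 'max c^T x s.t. A x <= b, x >= 0' is:
  Dual:  min b^T y  s.t.  A^T y >= c,  y >= 0.

So the dual LP is:
  minimize  10y1 + 6y2 + 29y3 + 47y4
  subject to:
    y1 + 3y3 + 3y4 >= 3
    y2 + 4y3 + 3y4 >= 3
    y1, y2, y3, y4 >= 0

Solving the primal: x* = (9.6667, 0).
  primal value c^T x* = 29.
Solving the dual: y* = (0, 0, 1, 0).
  dual value b^T y* = 29.
Strong duality: c^T x* = b^T y*. Confirmed.

29


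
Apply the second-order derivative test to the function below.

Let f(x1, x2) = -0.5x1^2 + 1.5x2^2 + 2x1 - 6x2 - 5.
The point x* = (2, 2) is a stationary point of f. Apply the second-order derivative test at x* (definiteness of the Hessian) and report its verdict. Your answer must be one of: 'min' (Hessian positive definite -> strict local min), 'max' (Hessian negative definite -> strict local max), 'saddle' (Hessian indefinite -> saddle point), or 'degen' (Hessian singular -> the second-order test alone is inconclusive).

Compute the Hessian H = grad^2 f:
  H = [[-1, 0], [0, 3]]
Verify stationarity: grad f(x*) = H x* + g = (0, 0).
Eigenvalues of H: -1, 3.
Eigenvalues have mixed signs, so H is indefinite -> x* is a saddle point.

saddle


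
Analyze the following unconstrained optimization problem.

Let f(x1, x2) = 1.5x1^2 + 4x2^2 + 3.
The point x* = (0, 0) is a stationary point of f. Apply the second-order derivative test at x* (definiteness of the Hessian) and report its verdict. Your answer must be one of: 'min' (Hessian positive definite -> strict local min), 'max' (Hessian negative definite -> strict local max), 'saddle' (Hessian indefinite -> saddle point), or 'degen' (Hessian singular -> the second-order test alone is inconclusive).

Compute the Hessian H = grad^2 f:
  H = [[3, 0], [0, 8]]
Verify stationarity: grad f(x*) = H x* + g = (0, 0).
Eigenvalues of H: 3, 8.
Both eigenvalues > 0, so H is positive definite -> x* is a strict local min.

min


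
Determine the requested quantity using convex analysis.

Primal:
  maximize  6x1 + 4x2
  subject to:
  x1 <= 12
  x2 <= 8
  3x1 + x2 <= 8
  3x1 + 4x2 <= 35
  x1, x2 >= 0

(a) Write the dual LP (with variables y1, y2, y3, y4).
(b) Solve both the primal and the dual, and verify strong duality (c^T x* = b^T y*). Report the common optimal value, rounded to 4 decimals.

The standard primal-dual pair for 'max c^T x s.t. A x <= b, x >= 0' is:
  Dual:  min b^T y  s.t.  A^T y >= c,  y >= 0.

So the dual LP is:
  minimize  12y1 + 8y2 + 8y3 + 35y4
  subject to:
    y1 + 3y3 + 3y4 >= 6
    y2 + y3 + 4y4 >= 4
    y1, y2, y3, y4 >= 0

Solving the primal: x* = (0, 8).
  primal value c^T x* = 32.
Solving the dual: y* = (0, 2, 2, 0).
  dual value b^T y* = 32.
Strong duality: c^T x* = b^T y*. Confirmed.

32


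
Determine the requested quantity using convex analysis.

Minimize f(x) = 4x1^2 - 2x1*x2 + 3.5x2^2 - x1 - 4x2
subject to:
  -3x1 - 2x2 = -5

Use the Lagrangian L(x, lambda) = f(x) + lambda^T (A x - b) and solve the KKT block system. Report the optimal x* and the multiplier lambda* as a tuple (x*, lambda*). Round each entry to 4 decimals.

Form the Lagrangian:
  L(x, lambda) = (1/2) x^T Q x + c^T x + lambda^T (A x - b)
Stationarity (grad_x L = 0): Q x + c + A^T lambda = 0.
Primal feasibility: A x = b.

This gives the KKT block system:
  [ Q   A^T ] [ x     ]   [-c ]
  [ A    0  ] [ lambda ] = [ b ]

Solving the linear system:
  x*      = (0.8824, 1.1765)
  lambda* = (1.2353)
  f(x*)   = 0.2941

x* = (0.8824, 1.1765), lambda* = (1.2353)


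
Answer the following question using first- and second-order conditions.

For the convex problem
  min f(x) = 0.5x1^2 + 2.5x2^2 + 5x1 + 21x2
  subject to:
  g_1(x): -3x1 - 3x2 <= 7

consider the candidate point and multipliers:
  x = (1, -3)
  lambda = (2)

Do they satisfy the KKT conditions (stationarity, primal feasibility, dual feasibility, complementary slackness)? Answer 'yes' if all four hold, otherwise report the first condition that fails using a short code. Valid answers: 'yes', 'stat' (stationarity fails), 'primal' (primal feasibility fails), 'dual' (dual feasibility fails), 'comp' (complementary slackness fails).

Gradient of f: grad f(x) = Q x + c = (6, 6)
Constraint values g_i(x) = a_i^T x - b_i:
  g_1((1, -3)) = -1
Stationarity residual: grad f(x) + sum_i lambda_i a_i = (0, 0)
  -> stationarity OK
Primal feasibility (all g_i <= 0): OK
Dual feasibility (all lambda_i >= 0): OK
Complementary slackness (lambda_i * g_i(x) = 0 for all i): FAILS

Verdict: the first failing condition is complementary_slackness -> comp.

comp


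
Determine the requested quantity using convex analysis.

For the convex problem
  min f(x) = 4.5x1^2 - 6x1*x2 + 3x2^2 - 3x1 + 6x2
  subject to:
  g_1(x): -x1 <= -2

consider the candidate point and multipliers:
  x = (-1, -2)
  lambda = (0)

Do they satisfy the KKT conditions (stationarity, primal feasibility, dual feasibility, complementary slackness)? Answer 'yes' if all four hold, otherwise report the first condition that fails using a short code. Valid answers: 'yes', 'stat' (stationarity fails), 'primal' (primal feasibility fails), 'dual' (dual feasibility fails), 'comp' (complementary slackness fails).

Gradient of f: grad f(x) = Q x + c = (0, 0)
Constraint values g_i(x) = a_i^T x - b_i:
  g_1((-1, -2)) = 3
Stationarity residual: grad f(x) + sum_i lambda_i a_i = (0, 0)
  -> stationarity OK
Primal feasibility (all g_i <= 0): FAILS
Dual feasibility (all lambda_i >= 0): OK
Complementary slackness (lambda_i * g_i(x) = 0 for all i): OK

Verdict: the first failing condition is primal_feasibility -> primal.

primal


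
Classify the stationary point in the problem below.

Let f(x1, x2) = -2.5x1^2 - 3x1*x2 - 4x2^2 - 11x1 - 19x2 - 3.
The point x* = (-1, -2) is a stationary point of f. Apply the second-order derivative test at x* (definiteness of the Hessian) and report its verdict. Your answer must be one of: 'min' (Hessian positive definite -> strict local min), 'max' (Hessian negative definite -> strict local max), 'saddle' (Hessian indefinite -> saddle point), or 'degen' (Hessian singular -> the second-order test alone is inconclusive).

Compute the Hessian H = grad^2 f:
  H = [[-5, -3], [-3, -8]]
Verify stationarity: grad f(x*) = H x* + g = (0, 0).
Eigenvalues of H: -9.8541, -3.1459.
Both eigenvalues < 0, so H is negative definite -> x* is a strict local max.

max


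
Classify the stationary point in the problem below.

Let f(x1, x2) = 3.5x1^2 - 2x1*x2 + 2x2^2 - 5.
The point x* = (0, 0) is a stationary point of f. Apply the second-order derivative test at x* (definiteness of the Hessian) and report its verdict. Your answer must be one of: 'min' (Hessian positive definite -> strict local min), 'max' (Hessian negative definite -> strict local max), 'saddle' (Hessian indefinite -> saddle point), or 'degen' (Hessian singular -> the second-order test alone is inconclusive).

Compute the Hessian H = grad^2 f:
  H = [[7, -2], [-2, 4]]
Verify stationarity: grad f(x*) = H x* + g = (0, 0).
Eigenvalues of H: 3, 8.
Both eigenvalues > 0, so H is positive definite -> x* is a strict local min.

min


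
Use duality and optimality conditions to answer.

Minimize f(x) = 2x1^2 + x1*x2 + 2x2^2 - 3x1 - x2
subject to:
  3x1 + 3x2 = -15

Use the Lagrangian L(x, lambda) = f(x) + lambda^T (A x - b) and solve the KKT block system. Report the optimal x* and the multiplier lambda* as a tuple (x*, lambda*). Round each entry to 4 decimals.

Form the Lagrangian:
  L(x, lambda) = (1/2) x^T Q x + c^T x + lambda^T (A x - b)
Stationarity (grad_x L = 0): Q x + c + A^T lambda = 0.
Primal feasibility: A x = b.

This gives the KKT block system:
  [ Q   A^T ] [ x     ]   [-c ]
  [ A    0  ] [ lambda ] = [ b ]

Solving the linear system:
  x*      = (-2.1667, -2.8333)
  lambda* = (4.8333)
  f(x*)   = 40.9167

x* = (-2.1667, -2.8333), lambda* = (4.8333)


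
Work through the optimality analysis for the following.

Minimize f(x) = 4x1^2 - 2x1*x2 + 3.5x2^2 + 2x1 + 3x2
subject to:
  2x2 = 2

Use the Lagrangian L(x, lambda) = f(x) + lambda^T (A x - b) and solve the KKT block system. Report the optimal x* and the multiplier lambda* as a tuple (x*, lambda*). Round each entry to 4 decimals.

Form the Lagrangian:
  L(x, lambda) = (1/2) x^T Q x + c^T x + lambda^T (A x - b)
Stationarity (grad_x L = 0): Q x + c + A^T lambda = 0.
Primal feasibility: A x = b.

This gives the KKT block system:
  [ Q   A^T ] [ x     ]   [-c ]
  [ A    0  ] [ lambda ] = [ b ]

Solving the linear system:
  x*      = (0, 1)
  lambda* = (-5)
  f(x*)   = 6.5

x* = (0, 1), lambda* = (-5)


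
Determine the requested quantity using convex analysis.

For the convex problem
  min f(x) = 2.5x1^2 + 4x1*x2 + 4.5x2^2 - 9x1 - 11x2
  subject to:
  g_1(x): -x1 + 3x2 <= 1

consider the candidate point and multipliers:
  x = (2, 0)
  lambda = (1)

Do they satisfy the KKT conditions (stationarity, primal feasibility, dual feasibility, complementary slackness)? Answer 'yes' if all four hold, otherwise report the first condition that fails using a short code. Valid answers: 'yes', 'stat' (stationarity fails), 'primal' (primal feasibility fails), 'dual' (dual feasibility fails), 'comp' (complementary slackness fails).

Gradient of f: grad f(x) = Q x + c = (1, -3)
Constraint values g_i(x) = a_i^T x - b_i:
  g_1((2, 0)) = -3
Stationarity residual: grad f(x) + sum_i lambda_i a_i = (0, 0)
  -> stationarity OK
Primal feasibility (all g_i <= 0): OK
Dual feasibility (all lambda_i >= 0): OK
Complementary slackness (lambda_i * g_i(x) = 0 for all i): FAILS

Verdict: the first failing condition is complementary_slackness -> comp.

comp


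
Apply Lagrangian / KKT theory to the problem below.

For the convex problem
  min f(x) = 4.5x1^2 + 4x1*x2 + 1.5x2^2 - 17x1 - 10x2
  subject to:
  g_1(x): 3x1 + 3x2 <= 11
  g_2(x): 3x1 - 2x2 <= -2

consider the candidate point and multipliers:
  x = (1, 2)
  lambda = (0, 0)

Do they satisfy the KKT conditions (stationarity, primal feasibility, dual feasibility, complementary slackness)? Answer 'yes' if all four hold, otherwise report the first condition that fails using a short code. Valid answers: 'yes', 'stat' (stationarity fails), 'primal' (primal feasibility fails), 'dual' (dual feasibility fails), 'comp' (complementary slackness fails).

Gradient of f: grad f(x) = Q x + c = (0, 0)
Constraint values g_i(x) = a_i^T x - b_i:
  g_1((1, 2)) = -2
  g_2((1, 2)) = 1
Stationarity residual: grad f(x) + sum_i lambda_i a_i = (0, 0)
  -> stationarity OK
Primal feasibility (all g_i <= 0): FAILS
Dual feasibility (all lambda_i >= 0): OK
Complementary slackness (lambda_i * g_i(x) = 0 for all i): OK

Verdict: the first failing condition is primal_feasibility -> primal.

primal


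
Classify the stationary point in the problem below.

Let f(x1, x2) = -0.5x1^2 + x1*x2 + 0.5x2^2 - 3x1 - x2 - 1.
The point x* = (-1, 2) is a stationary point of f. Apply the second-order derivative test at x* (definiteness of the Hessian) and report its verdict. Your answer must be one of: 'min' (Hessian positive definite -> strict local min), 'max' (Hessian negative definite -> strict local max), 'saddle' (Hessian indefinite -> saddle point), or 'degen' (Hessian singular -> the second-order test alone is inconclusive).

Compute the Hessian H = grad^2 f:
  H = [[-1, 1], [1, 1]]
Verify stationarity: grad f(x*) = H x* + g = (0, 0).
Eigenvalues of H: -1.4142, 1.4142.
Eigenvalues have mixed signs, so H is indefinite -> x* is a saddle point.

saddle


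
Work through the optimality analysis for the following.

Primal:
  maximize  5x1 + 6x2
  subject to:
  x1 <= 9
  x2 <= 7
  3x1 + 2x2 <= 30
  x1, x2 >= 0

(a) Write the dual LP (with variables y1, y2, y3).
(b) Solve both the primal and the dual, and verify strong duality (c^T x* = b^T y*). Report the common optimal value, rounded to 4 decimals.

The standard primal-dual pair for 'max c^T x s.t. A x <= b, x >= 0' is:
  Dual:  min b^T y  s.t.  A^T y >= c,  y >= 0.

So the dual LP is:
  minimize  9y1 + 7y2 + 30y3
  subject to:
    y1 + 3y3 >= 5
    y2 + 2y3 >= 6
    y1, y2, y3 >= 0

Solving the primal: x* = (5.3333, 7).
  primal value c^T x* = 68.6667.
Solving the dual: y* = (0, 2.6667, 1.6667).
  dual value b^T y* = 68.6667.
Strong duality: c^T x* = b^T y*. Confirmed.

68.6667


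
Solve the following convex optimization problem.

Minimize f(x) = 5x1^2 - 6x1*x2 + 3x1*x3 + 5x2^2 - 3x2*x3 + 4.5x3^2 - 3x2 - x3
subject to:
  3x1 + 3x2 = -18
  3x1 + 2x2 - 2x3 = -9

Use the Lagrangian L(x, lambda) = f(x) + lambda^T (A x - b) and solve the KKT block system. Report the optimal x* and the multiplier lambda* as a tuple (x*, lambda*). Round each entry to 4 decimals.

Form the Lagrangian:
  L(x, lambda) = (1/2) x^T Q x + c^T x + lambda^T (A x - b)
Stationarity (grad_x L = 0): Q x + c + A^T lambda = 0.
Primal feasibility: A x = b.

This gives the KKT block system:
  [ Q   A^T ] [ x     ]   [-c ]
  [ A    0  ] [ lambda ] = [ b ]

Solving the linear system:
  x*      = (-2.2795, -3.7205, -2.6398)
  lambda* = (13.0145, -10.2174)
  f(x*)   = 78.0528

x* = (-2.2795, -3.7205, -2.6398), lambda* = (13.0145, -10.2174)


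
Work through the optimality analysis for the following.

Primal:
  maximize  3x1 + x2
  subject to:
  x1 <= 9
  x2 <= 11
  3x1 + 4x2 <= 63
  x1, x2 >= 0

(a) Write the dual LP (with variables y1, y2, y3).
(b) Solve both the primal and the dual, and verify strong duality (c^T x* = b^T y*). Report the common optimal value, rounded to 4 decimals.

The standard primal-dual pair for 'max c^T x s.t. A x <= b, x >= 0' is:
  Dual:  min b^T y  s.t.  A^T y >= c,  y >= 0.

So the dual LP is:
  minimize  9y1 + 11y2 + 63y3
  subject to:
    y1 + 3y3 >= 3
    y2 + 4y3 >= 1
    y1, y2, y3 >= 0

Solving the primal: x* = (9, 9).
  primal value c^T x* = 36.
Solving the dual: y* = (2.25, 0, 0.25).
  dual value b^T y* = 36.
Strong duality: c^T x* = b^T y*. Confirmed.

36


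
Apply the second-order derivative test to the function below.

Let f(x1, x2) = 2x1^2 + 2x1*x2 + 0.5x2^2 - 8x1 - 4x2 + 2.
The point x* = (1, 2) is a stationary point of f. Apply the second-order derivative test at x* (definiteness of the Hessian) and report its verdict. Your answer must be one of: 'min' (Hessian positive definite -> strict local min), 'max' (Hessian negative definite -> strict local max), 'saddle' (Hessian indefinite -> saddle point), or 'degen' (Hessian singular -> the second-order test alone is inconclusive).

Compute the Hessian H = grad^2 f:
  H = [[4, 2], [2, 1]]
Verify stationarity: grad f(x*) = H x* + g = (0, 0).
Eigenvalues of H: 0, 5.
H has a zero eigenvalue (singular; positive semidefinite but not definite), so H is neither positive definite, negative definite, nor indefinite. The second-order test alone is inconclusive -> degen.
(Indeed, f is constant along the null direction of H through x*, so x* is not a strict local extremum.)

degen


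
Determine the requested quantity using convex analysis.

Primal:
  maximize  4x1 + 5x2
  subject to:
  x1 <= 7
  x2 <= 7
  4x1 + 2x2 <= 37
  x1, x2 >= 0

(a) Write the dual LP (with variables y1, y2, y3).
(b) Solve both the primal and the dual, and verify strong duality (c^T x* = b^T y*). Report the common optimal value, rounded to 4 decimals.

The standard primal-dual pair for 'max c^T x s.t. A x <= b, x >= 0' is:
  Dual:  min b^T y  s.t.  A^T y >= c,  y >= 0.

So the dual LP is:
  minimize  7y1 + 7y2 + 37y3
  subject to:
    y1 + 4y3 >= 4
    y2 + 2y3 >= 5
    y1, y2, y3 >= 0

Solving the primal: x* = (5.75, 7).
  primal value c^T x* = 58.
Solving the dual: y* = (0, 3, 1).
  dual value b^T y* = 58.
Strong duality: c^T x* = b^T y*. Confirmed.

58


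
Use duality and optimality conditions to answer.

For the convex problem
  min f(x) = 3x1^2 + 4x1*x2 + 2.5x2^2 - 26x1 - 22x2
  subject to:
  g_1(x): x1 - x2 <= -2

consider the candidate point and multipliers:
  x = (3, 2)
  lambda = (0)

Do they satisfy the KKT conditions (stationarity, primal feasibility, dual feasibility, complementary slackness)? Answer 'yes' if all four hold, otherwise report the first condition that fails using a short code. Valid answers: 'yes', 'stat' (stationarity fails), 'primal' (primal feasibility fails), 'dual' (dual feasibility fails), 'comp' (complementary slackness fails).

Gradient of f: grad f(x) = Q x + c = (0, 0)
Constraint values g_i(x) = a_i^T x - b_i:
  g_1((3, 2)) = 3
Stationarity residual: grad f(x) + sum_i lambda_i a_i = (0, 0)
  -> stationarity OK
Primal feasibility (all g_i <= 0): FAILS
Dual feasibility (all lambda_i >= 0): OK
Complementary slackness (lambda_i * g_i(x) = 0 for all i): OK

Verdict: the first failing condition is primal_feasibility -> primal.

primal


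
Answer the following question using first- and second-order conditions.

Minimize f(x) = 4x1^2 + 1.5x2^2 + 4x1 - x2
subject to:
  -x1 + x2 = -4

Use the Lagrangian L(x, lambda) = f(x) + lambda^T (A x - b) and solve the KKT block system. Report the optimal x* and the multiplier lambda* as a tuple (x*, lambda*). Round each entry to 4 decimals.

Form the Lagrangian:
  L(x, lambda) = (1/2) x^T Q x + c^T x + lambda^T (A x - b)
Stationarity (grad_x L = 0): Q x + c + A^T lambda = 0.
Primal feasibility: A x = b.

This gives the KKT block system:
  [ Q   A^T ] [ x     ]   [-c ]
  [ A    0  ] [ lambda ] = [ b ]

Solving the linear system:
  x*      = (0.8182, -3.1818)
  lambda* = (10.5455)
  f(x*)   = 24.3182

x* = (0.8182, -3.1818), lambda* = (10.5455)


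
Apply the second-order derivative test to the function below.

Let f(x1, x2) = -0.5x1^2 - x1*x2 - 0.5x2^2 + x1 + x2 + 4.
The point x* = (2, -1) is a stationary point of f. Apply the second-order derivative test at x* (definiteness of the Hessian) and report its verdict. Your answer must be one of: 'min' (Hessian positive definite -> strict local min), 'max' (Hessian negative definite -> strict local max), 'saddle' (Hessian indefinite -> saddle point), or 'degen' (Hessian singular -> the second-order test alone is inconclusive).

Compute the Hessian H = grad^2 f:
  H = [[-1, -1], [-1, -1]]
Verify stationarity: grad f(x*) = H x* + g = (0, 0).
Eigenvalues of H: -2, 0.
H has a zero eigenvalue (singular; negative semidefinite but not definite), so H is neither positive definite, negative definite, nor indefinite. The second-order test alone is inconclusive -> degen.
(Indeed, f is constant along the null direction of H through x*, so x* is not a strict local extremum.)

degen


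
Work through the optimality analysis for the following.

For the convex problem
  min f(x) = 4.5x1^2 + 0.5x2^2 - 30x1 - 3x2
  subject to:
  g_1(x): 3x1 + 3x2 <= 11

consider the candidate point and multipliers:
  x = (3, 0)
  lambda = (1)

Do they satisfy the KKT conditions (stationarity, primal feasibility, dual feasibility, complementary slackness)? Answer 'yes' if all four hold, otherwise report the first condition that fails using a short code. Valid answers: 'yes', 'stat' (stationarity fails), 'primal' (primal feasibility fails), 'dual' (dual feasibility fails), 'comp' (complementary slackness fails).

Gradient of f: grad f(x) = Q x + c = (-3, -3)
Constraint values g_i(x) = a_i^T x - b_i:
  g_1((3, 0)) = -2
Stationarity residual: grad f(x) + sum_i lambda_i a_i = (0, 0)
  -> stationarity OK
Primal feasibility (all g_i <= 0): OK
Dual feasibility (all lambda_i >= 0): OK
Complementary slackness (lambda_i * g_i(x) = 0 for all i): FAILS

Verdict: the first failing condition is complementary_slackness -> comp.

comp
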